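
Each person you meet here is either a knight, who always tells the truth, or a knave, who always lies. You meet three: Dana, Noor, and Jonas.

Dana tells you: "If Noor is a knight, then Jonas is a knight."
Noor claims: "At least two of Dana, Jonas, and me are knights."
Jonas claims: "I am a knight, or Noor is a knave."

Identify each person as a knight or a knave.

Dana: knight, Noor: knight, Jonas: knight

Consider Dana. Suppose Dana is a knave.
Then no assignment of the remaining roles makes every statement match its speaker's type — contradiction.
So Dana is a knight.
Consider Noor. Suppose Noor is a knave.
Then no assignment of the remaining roles makes every statement match its speaker's type — contradiction.
So Noor is a knight.
Consider Jonas. Suppose Jonas is a knave.
Then Dana's statement comes out false, contradicting Dana being a knight.
So Jonas is a knight.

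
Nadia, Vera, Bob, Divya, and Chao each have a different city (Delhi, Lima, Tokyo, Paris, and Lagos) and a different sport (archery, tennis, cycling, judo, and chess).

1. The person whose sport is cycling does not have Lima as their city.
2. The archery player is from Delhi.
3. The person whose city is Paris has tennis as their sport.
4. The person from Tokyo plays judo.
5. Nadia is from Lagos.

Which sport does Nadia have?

cycling

With clues 1–5, archery, chess, judo, and tennis are impossible for Nadia's sport.
That leaves cycling.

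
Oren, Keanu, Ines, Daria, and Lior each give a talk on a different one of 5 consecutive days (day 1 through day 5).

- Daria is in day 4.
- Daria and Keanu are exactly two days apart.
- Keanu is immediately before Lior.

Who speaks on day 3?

Lior

With clue 1, Daria is ruled out for day 3.
With clues 1–2, Keanu is ruled out for day 3.
With clues 1–3, Ines and Oren are ruled out for day 3.
So day 3 is Lior.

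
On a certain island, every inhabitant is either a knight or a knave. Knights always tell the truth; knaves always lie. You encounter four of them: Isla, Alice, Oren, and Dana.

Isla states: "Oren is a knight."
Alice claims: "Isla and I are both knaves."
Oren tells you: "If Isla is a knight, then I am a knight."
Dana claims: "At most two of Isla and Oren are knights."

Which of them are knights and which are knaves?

Isla: knight, Alice: knave, Oren: knight, Dana: knight

Regardless of anyone's role, Dana's statement is true, so Dana is a knight.
Consider Isla. Suppose Isla is a knave.
Then whichever role Alice has, Alice's statement has the wrong truth value — contradiction.
So Isla is a knight.
With that fixed, Alice's statement is false, so Alice is a knave.
Consider Oren. Suppose Oren is a knave.
Then Isla's statement comes out false, contradicting Isla being a knight.
So Oren is a knight.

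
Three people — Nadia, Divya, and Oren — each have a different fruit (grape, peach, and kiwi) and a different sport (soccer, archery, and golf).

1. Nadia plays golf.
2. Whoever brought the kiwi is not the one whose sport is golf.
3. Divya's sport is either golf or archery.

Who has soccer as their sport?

Clue 1 rules out Nadia for the one with sport soccer.
With clues 1–3, Divya is impossible for the one with sport soccer.
That leaves Oren.

Oren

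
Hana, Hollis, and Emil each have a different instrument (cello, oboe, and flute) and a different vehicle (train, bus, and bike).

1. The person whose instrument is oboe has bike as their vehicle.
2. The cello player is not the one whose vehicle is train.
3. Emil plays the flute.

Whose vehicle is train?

With clues 1–3, Hana and Hollis are impossible for the one with vehicle train.
That leaves Emil.

Emil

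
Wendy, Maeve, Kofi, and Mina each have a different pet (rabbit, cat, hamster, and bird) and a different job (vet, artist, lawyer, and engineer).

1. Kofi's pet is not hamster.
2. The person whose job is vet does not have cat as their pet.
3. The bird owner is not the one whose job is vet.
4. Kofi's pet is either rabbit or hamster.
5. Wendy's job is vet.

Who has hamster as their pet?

Clue 1 rules out Kofi for the one with pet hamster.
With clues 1–5, Maeve and Mina are impossible for the one with pet hamster.
That leaves Wendy.

Wendy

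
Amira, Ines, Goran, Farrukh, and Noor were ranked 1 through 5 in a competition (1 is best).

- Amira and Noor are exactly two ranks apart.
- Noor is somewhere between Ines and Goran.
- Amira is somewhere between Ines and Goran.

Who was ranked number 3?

Farrukh

With clues 1–2, Amira is ruled out for rank 3.
With clues 1–3, Goran, Ines, and Noor are ruled out for rank 3.
So rank 3 is Farrukh.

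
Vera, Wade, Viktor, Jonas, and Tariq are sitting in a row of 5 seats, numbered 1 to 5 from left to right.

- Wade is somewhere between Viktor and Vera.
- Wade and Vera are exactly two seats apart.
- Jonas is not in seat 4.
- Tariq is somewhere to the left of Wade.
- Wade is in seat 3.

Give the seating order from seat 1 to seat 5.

From clue 1: Wade is in {2,3,4}.
From clues 1–4: Vera is in {1,2}.
From clues 1–5: Vera → seat 1, Tariq → seat 2, Wade → seat 3, Viktor → seat 4, Jonas → seat 5.

Vera, Tariq, Wade, Viktor, Jonas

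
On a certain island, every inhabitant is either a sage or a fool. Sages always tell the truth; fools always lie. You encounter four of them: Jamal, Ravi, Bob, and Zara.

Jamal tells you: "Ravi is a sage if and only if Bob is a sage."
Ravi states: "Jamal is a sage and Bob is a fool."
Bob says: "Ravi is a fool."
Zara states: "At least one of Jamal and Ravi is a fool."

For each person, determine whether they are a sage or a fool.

Jamal: fool, Ravi: fool, Bob: sage, Zara: sage

Consider Jamal. Suppose Jamal is a sage.
Then no assignment of the remaining roles makes every statement match its speaker's type — contradiction.
So Jamal is a fool.
With that fixed, Ravi's statement is false, so Ravi is a fool.
With that fixed, Bob's statement is true, so Bob is a sage.
With that fixed, Zara's statement is true, so Zara is a sage.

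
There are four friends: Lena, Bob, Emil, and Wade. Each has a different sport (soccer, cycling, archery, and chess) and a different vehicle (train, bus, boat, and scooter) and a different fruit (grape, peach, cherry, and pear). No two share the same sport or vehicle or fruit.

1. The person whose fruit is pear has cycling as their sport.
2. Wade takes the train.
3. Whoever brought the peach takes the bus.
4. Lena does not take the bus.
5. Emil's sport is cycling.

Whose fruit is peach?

Bob

With clues 1–3, Wade is impossible for the one with fruit peach.
With clues 1–4, Lena is impossible for the one with fruit peach.
With clues 1–5, Emil is impossible for the one with fruit peach.
That leaves Bob.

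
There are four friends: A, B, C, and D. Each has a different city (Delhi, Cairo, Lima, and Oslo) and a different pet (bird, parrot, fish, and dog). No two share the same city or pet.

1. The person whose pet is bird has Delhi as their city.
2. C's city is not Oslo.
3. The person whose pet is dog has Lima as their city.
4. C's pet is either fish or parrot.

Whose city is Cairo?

C

With clues 1–4, A, B, and D are impossible for the one with city Cairo.
That leaves C.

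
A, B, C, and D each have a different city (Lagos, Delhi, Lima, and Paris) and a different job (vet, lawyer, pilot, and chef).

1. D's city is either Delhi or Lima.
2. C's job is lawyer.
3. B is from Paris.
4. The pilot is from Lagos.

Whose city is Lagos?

Clue 1 rules out D for the one with city Lagos.
With clues 1–3, B is impossible for the one with city Lagos.
With clues 1–4, C is impossible for the one with city Lagos.
That leaves A.

A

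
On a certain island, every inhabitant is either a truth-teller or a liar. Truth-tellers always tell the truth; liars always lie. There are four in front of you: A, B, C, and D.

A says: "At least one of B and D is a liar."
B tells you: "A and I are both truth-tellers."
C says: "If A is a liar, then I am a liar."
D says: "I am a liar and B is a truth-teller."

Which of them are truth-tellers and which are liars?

A: truth-teller, B: liar, C: truth-teller, D: liar

Consider A. Suppose A is a liar.
Then whichever role C has, C's statement has the wrong truth value — contradiction.
So A is a truth-teller.
With that fixed, C's statement is true, so C is a truth-teller.
Consider B. Suppose B is a truth-teller.
Then whichever role D has, D's statement has the wrong truth value — contradiction.
So B is a liar.
With that fixed, D's statement is false, so D is a liar.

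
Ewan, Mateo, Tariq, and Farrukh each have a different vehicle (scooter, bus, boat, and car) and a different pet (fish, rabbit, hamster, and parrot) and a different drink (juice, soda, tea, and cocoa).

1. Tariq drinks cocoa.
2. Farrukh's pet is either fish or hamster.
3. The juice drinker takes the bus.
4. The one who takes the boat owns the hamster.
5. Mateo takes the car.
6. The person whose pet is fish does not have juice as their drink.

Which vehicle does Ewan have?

With clues 1–5, car is impossible for Ewan's vehicle.
With clues 1–6, boat and scooter are impossible for Ewan's vehicle.
That leaves bus.

bus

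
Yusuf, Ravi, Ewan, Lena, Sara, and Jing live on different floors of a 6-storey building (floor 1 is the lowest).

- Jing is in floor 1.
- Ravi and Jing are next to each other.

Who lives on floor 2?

With clue 1, Jing is ruled out for floor 2.
With clues 1–2, Ewan, Lena, Sara, and Yusuf are ruled out for floor 2.
So floor 2 is Ravi.

Ravi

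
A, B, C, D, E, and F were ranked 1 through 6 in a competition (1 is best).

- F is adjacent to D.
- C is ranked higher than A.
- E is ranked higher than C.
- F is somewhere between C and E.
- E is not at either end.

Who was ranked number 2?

E

With clues 1–3, A is ruled out for rank 2.
With clues 1–4, C is ruled out for rank 2.
With clues 1–5, B, D, and F are ruled out for rank 2.
So rank 2 is E.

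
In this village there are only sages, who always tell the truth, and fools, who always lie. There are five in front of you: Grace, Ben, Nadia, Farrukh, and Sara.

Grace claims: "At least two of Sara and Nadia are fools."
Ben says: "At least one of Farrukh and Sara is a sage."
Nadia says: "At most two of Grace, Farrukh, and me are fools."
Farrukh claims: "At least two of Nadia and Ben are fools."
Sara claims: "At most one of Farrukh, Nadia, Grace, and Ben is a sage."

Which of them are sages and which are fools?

Grace: fool, Ben: sage, Nadia: fool, Farrukh: fool, Sara: sage

Consider Grace. Suppose Grace is a sage.
Then no assignment of the remaining roles makes every statement match its speaker's type — contradiction.
So Grace is a fool.
Consider Ben. Suppose Ben is a fool.
Then no assignment of the remaining roles makes every statement match its speaker's type — contradiction.
So Ben is a sage.
With that fixed, Farrukh's statement is false, so Farrukh is a fool.
Consider Nadia. Suppose Nadia is a sage.
Then no assignment of the remaining roles makes every statement match its speaker's type — contradiction.
So Nadia is a fool.
With that fixed, Sara's statement is true, so Sara is a sage.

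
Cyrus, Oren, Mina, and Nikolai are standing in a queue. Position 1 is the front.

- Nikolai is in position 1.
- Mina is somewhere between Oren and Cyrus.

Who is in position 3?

Mina

With clue 1, Nikolai is ruled out for position 3.
With clues 1–2, Cyrus and Oren are ruled out for position 3.
So position 3 is Mina.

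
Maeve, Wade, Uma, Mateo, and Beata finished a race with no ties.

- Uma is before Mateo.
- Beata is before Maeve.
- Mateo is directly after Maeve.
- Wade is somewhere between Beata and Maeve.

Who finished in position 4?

Maeve

With clues 1–3, Beata, Uma, and Wade are ruled out for place 4.
With clues 1–4, Mateo is ruled out for place 4.
So place 4 is Maeve.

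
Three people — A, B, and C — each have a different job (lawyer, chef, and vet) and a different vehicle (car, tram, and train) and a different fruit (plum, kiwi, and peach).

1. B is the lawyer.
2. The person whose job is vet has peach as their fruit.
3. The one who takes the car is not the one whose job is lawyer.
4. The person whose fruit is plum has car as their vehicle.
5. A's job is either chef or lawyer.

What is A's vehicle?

With clues 1–5, train and tram are impossible for A's vehicle.
That leaves car.

car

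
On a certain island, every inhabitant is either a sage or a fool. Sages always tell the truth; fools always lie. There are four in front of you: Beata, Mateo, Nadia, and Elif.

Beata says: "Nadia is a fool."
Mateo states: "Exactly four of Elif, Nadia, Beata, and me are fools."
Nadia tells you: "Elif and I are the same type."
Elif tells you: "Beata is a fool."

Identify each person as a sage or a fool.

Consider Beata. Suppose Beata is a sage.
Then no assignment of the remaining roles makes every statement match its speaker's type — contradiction.
So Beata is a fool.
With that fixed, Elif's statement is true, so Elif is a sage.
With that fixed, Mateo's statement is false, so Mateo is a fool.
Consider Nadia. Suppose Nadia is a fool.
Then Beata's statement comes out true, contradicting Beata being a fool.
So Nadia is a sage.

Beata: fool, Mateo: fool, Nadia: sage, Elif: sage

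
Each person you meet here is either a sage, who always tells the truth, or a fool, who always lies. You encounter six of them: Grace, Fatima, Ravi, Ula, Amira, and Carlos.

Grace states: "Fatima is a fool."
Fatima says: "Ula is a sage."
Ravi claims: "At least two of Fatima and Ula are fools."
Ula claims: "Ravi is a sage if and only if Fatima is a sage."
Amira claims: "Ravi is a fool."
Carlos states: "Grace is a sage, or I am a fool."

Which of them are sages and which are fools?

Grace: sage, Fatima: fool, Ravi: sage, Ula: fool, Amira: fool, Carlos: sage

Consider Grace. Suppose Grace is a fool.
Then whichever role Carlos has, Carlos's statement has the wrong truth value — contradiction.
So Grace is a sage.
With that fixed, Carlos's statement is true, so Carlos is a sage.
Consider Fatima. Suppose Fatima is a sage.
Then Grace's statement comes out false, contradicting Grace being a sage.
So Fatima is a fool.
Consider Ravi. Suppose Ravi is a fool.
Then no assignment of the remaining roles makes every statement match its speaker's type — contradiction.
So Ravi is a sage.
With that fixed, Ula's statement is false, so Ula is a fool.
With that fixed, Amira's statement is false, so Amira is a fool.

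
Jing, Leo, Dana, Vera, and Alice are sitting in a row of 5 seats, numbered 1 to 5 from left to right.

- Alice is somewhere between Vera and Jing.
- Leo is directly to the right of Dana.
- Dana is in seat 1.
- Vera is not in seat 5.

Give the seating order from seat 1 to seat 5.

Dana, Leo, Vera, Alice, Jing

From clue 1: Alice is in {2,3,4}.
From clues 1–2: Alice is in {2,4}.
From clues 1–3: Dana → seat 1, Leo → seat 2, Alice → seat 4.
From clues 1–4: Vera → seat 3, Jing → seat 5.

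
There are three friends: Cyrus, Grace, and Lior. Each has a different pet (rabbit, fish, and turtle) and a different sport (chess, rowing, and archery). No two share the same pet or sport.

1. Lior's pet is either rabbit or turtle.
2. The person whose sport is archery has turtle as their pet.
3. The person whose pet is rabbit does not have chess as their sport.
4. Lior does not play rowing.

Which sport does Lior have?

With clues 1–3, chess is impossible for Lior's sport.
With clues 1–4, rowing is impossible for Lior's sport.
That leaves archery.

archery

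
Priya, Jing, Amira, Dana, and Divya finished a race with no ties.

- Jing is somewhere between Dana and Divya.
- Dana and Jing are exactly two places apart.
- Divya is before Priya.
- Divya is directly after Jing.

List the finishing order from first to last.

Dana, Amira, Jing, Divya, Priya

From clue 1: Jing is in {2,3,4}.
From clues 1–3: Jing is in {2,3}.
From clues 1–4: Dana → place 1, Amira → place 2, Jing → place 3, Divya → place 4, Priya → place 5.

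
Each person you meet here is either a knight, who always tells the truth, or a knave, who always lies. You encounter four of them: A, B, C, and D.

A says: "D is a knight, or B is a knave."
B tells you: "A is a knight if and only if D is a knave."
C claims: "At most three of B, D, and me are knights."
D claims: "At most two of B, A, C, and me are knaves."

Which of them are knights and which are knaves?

Regardless of anyone's role, C's statement is true, so C is a knight.
Consider A. Suppose A is a knave.
Then no assignment of the remaining roles makes every statement match its speaker's type — contradiction.
So A is a knight.
With that fixed, D's statement is true, so D is a knight.
With that fixed, B's statement is false, so B is a knave.

A: knight, B: knave, C: knight, D: knight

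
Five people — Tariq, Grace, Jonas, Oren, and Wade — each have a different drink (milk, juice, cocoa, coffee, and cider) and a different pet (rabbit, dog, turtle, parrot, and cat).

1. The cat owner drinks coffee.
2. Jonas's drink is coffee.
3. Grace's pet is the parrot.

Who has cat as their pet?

Jonas

With clues 1–2, Grace, Oren, Tariq, and Wade are impossible for the one with pet cat.
That leaves Jonas.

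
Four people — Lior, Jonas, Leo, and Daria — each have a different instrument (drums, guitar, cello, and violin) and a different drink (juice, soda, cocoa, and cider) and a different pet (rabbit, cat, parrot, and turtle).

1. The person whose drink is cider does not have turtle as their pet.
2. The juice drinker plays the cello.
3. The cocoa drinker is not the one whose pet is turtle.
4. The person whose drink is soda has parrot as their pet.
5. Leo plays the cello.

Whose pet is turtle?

With clues 1–5, Daria, Jonas, and Lior are impossible for the one with pet turtle.
That leaves Leo.

Leo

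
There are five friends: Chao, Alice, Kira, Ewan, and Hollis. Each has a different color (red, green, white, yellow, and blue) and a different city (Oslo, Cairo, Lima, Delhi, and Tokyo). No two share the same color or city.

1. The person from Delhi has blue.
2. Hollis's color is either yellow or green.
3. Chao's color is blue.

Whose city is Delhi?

Chao

With clues 1–2, Hollis is impossible for the one with city Delhi.
With clues 1–3, Alice, Ewan, and Kira are impossible for the one with city Delhi.
That leaves Chao.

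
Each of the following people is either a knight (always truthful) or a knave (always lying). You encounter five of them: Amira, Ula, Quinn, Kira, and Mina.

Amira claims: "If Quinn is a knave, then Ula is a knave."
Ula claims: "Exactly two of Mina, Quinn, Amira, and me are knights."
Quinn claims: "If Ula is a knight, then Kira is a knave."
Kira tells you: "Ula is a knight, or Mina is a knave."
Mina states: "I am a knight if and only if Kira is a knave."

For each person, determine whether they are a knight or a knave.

Consider Amira. Suppose Amira is a knave.
Then no assignment of the remaining roles makes every statement match its speaker's type — contradiction.
So Amira is a knight.
Consider Ula. Suppose Ula is a knight.
Then no assignment of the remaining roles makes every statement match its speaker's type — contradiction.
So Ula is a knave.
With that fixed, Quinn's statement is true, so Quinn is a knight.
Consider Kira. Suppose Kira is a knight.
Then whichever role Mina has, Mina's statement has the wrong truth value — contradiction.
So Kira is a knave.
Consider Mina. Suppose Mina is a knave.
Then Ula's statement comes out true, contradicting Ula being a knave.
So Mina is a knight.

Amira: knight, Ula: knave, Quinn: knight, Kira: knave, Mina: knight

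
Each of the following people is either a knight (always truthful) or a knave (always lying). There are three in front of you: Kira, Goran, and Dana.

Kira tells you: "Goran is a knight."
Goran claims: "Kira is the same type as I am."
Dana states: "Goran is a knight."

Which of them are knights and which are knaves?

Kira: knight, Goran: knight, Dana: knight

Consider Kira. Suppose Kira is a knave.
Then whichever role Goran has, Goran's statement has the wrong truth value — contradiction.
So Kira is a knight.
Consider Goran. Suppose Goran is a knave.
Then Kira's statement comes out false, contradicting Kira being a knight.
So Goran is a knight.
With that fixed, Dana's statement is true, so Dana is a knight.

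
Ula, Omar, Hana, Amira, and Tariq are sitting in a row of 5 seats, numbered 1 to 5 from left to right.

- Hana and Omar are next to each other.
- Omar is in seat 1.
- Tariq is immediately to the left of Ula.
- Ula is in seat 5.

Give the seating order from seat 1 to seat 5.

Omar, Hana, Amira, Tariq, Ula

From clues 1–2: Omar → seat 1, Hana → seat 2.
From clues 1–3: Ula is in {4,5}.
From clues 1–4: Amira → seat 3, Tariq → seat 4, Ula → seat 5.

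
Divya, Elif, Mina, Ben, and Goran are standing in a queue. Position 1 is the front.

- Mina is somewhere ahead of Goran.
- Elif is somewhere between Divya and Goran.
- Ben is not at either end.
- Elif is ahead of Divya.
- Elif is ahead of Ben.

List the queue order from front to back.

Mina, Goran, Elif, Ben, Divya

From clue 1: Mina is in {1,2,3,4}.
From clues 1–2: Elif is in {2,3,4}.
From clues 1–4: Mina → position 1, Divya → position 5.
From clues 1–5: Goran → position 2, Elif → position 3, Ben → position 4.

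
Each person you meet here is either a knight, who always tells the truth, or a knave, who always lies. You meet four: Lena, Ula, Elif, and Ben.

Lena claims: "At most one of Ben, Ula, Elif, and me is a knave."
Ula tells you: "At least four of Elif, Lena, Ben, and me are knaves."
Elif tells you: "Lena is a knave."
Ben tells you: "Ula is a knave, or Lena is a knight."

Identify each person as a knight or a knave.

Lena: knave, Ula: knave, Elif: knight, Ben: knight

Consider Lena. Suppose Lena is a knight.
Then no assignment of the remaining roles makes every statement match its speaker's type — contradiction.
So Lena is a knave.
With that fixed, Elif's statement is true, so Elif is a knight.
With that fixed, Ula's statement is false, so Ula is a knave.
With that fixed, Ben's statement is true, so Ben is a knight.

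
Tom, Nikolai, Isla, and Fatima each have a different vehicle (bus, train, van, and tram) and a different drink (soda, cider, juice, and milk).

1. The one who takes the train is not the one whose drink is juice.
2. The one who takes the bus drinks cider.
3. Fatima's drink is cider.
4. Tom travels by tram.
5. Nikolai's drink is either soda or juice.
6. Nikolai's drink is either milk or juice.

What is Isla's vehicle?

train

With clues 1–3, bus is impossible for Isla's vehicle.
With clues 1–4, tram is impossible for Isla's vehicle.
With clues 1–6, van is impossible for Isla's vehicle.
That leaves train.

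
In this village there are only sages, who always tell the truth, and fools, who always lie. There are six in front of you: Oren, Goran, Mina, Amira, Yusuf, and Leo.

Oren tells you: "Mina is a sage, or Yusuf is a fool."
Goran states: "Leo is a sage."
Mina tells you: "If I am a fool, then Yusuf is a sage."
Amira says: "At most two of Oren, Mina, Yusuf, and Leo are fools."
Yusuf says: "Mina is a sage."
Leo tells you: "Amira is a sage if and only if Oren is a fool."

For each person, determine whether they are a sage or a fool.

Consider Oren. Suppose Oren is a fool.
Then no assignment of the remaining roles makes every statement match its speaker's type — contradiction.
So Oren is a sage.
Consider Goran. Suppose Goran is a sage.
Then no assignment of the remaining roles makes every statement match its speaker's type — contradiction.
So Goran is a fool.
Consider Mina. Suppose Mina is a fool.
Then no assignment of the remaining roles makes every statement match its speaker's type — contradiction.
So Mina is a sage.
With that fixed, Amira's statement is true, so Amira is a sage.
With that fixed, Yusuf's statement is true, so Yusuf is a sage.
With that fixed, Leo's statement is false, so Leo is a fool.

Oren: sage, Goran: fool, Mina: sage, Amira: sage, Yusuf: sage, Leo: fool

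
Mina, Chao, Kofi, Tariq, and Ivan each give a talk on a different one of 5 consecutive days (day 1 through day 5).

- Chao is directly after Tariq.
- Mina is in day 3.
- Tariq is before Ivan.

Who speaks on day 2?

With clues 1–2, Mina and Tariq are ruled out for day 2.
With clues 1–3, Ivan and Kofi are ruled out for day 2.
So day 2 is Chao.

Chao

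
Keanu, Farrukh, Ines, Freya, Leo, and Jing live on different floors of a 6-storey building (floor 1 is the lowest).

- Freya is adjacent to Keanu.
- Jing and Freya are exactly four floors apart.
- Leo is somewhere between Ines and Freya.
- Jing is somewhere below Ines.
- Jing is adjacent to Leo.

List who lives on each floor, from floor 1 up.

From clues 1–2: Freya is in {1,2,5,6}.
From clues 1–3: Leo is in {3,4}.
From clues 1–5: Freya → floor 1, Keanu → floor 2, Farrukh → floor 3, Leo → floor 4, Jing → floor 5, Ines → floor 6.

Freya, Keanu, Farrukh, Leo, Jing, Ines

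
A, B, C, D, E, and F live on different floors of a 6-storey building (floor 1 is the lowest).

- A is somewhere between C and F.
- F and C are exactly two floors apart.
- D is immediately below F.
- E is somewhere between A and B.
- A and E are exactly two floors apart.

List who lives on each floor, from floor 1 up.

From clue 1: A is in {2,3,4,5}.
From clues 1–3: A is in {3,4,5}.
From clues 1–4: A is in {3,5}.
From clues 1–5: D → floor 1, F → floor 2, A → floor 3, C → floor 4, E → floor 5, B → floor 6.

D, F, A, C, E, B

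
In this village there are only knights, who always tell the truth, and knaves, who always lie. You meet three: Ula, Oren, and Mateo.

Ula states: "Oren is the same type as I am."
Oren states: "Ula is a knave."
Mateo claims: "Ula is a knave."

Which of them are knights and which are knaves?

Consider Ula. Suppose Ula is a knight.
Then no assignment of the remaining roles makes every statement match its speaker's type — contradiction.
So Ula is a knave.
With that fixed, Oren's statement is true, so Oren is a knight.
With that fixed, Mateo's statement is true, so Mateo is a knight.

Ula: knave, Oren: knight, Mateo: knight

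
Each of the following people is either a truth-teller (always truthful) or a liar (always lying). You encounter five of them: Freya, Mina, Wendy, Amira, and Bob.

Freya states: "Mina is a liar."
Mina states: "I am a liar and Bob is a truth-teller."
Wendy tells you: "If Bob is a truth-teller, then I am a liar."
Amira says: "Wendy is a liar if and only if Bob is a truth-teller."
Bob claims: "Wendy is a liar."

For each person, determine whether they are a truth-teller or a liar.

Freya: truth-teller, Mina: liar, Wendy: truth-teller, Amira: truth-teller, Bob: liar

Consider Freya. Suppose Freya is a liar.
Then no assignment of the remaining roles makes every statement match its speaker's type — contradiction.
So Freya is a truth-teller.
Consider Mina. Suppose Mina is a truth-teller.
Then Freya's statement comes out false, contradicting Freya being a truth-teller.
So Mina is a liar.
Consider Wendy. Suppose Wendy is a liar.
Then Wendy's own statement would have to be false, but it can't be — contradiction.
So Wendy is a truth-teller.
With that fixed, Bob's statement is false, so Bob is a liar.
With that fixed, Amira's statement is true, so Amira is a truth-teller.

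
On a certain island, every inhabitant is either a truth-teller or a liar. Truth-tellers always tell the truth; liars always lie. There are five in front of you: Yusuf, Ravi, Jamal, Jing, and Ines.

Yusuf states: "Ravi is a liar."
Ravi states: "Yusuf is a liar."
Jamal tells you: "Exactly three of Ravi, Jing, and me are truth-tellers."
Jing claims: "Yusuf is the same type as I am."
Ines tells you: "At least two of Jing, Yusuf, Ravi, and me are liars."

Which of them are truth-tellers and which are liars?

Yusuf: truth-teller, Ravi: liar, Jamal: liar, Jing: liar, Ines: truth-teller

Consider Yusuf. Suppose Yusuf is a liar.
Then whichever role Jing has, Jing's statement has the wrong truth value — contradiction.
So Yusuf is a truth-teller.
With that fixed, Ravi's statement is false, so Ravi is a liar.
With that fixed, Jamal's statement is false, so Jamal is a liar.
Consider Jing. Suppose Jing is a truth-teller.
Then whichever role Ines has, Ines's statement has the wrong truth value — contradiction.
So Jing is a liar.
With that fixed, Ines's statement is true, so Ines is a truth-teller.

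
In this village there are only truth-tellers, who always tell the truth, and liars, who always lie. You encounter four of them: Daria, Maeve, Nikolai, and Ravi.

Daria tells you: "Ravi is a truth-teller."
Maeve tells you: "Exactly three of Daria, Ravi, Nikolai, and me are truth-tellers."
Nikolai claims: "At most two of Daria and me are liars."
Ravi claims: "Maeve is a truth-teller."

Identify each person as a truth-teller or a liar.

Regardless of anyone's role, Nikolai's statement is true, so Nikolai is a truth-teller.
Consider Daria. Suppose Daria is a truth-teller.
Then no assignment of the remaining roles makes every statement match its speaker's type — contradiction.
So Daria is a liar.
Consider Maeve. Suppose Maeve is a truth-teller.
Then no assignment of the remaining roles makes every statement match its speaker's type — contradiction.
So Maeve is a liar.
With that fixed, Ravi's statement is false, so Ravi is a liar.

Daria: liar, Maeve: liar, Nikolai: truth-teller, Ravi: liar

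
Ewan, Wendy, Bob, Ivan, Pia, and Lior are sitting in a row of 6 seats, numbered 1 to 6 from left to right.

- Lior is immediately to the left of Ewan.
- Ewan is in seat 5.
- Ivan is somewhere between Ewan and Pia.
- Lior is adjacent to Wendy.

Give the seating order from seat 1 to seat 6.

Pia, Ivan, Wendy, Lior, Ewan, Bob

From clue 1: Ewan is in {2,3,4,5,6}.
From clues 1–2: Lior → seat 4, Ewan → seat 5.
From clues 1–3: Ivan is in {2,3}.
From clues 1–4: Pia → seat 1, Ivan → seat 2, Wendy → seat 3, Bob → seat 6.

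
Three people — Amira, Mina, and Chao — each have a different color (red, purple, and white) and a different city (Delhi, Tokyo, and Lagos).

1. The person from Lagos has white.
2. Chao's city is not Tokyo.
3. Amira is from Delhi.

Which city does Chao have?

Lagos

With clues 1–2, Tokyo is impossible for Chao's city.
With clues 1–3, Delhi is impossible for Chao's city.
That leaves Lagos.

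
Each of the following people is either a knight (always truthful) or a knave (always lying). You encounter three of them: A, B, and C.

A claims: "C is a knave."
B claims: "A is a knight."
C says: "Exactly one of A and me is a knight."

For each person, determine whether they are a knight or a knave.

Consider A. Suppose A is a knight.
Then whichever role C has, C's statement has the wrong truth value — contradiction.
So A is a knave.
With that fixed, B's statement is false, so B is a knave.
Consider C. Suppose C is a knave.
Then A's statement comes out true, contradicting A being a knave.
So C is a knight.

A: knave, B: knave, C: knight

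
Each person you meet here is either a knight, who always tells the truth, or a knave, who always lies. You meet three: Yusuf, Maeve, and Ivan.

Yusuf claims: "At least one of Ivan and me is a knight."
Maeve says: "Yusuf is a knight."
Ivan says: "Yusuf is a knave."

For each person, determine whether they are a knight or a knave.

Consider Yusuf. Suppose Yusuf is a knave.
Then no assignment of the remaining roles makes every statement match its speaker's type — contradiction.
So Yusuf is a knight.
With that fixed, Maeve's statement is true, so Maeve is a knight.
With that fixed, Ivan's statement is false, so Ivan is a knave.

Yusuf: knight, Maeve: knight, Ivan: knave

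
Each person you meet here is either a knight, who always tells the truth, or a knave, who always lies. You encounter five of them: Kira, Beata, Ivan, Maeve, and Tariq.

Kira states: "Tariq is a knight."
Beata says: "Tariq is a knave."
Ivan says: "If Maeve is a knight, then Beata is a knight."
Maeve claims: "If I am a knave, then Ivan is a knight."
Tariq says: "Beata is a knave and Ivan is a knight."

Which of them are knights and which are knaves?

Consider Kira. Suppose Kira is a knight.
Then no assignment of the remaining roles makes every statement match its speaker's type — contradiction.
So Kira is a knave.
Consider Beata. Suppose Beata is a knave.
Then no assignment of the remaining roles makes every statement match its speaker's type — contradiction.
So Beata is a knight.
With that fixed, Ivan's statement is true, so Ivan is a knight.
With that fixed, Maeve's statement is true, so Maeve is a knight.
With that fixed, Tariq's statement is false, so Tariq is a knave.

Kira: knave, Beata: knight, Ivan: knight, Maeve: knight, Tariq: knave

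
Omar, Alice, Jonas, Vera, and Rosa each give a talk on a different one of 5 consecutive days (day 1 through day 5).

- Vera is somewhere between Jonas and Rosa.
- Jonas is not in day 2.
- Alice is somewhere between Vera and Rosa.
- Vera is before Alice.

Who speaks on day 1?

Jonas

With clue 1, Vera is ruled out for day 1.
With clues 1–3, Alice is ruled out for day 1.
With clues 1–4, Omar and Rosa are ruled out for day 1.
So day 1 is Jonas.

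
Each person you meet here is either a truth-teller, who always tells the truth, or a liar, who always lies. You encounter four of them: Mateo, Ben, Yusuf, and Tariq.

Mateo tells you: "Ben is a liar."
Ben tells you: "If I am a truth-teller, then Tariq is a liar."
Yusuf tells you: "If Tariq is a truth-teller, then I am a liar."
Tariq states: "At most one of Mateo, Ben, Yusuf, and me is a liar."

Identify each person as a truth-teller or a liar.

Consider Mateo. Suppose Mateo is a truth-teller.
Then no assignment of the remaining roles makes every statement match its speaker's type — contradiction.
So Mateo is a liar.
Consider Ben. Suppose Ben is a liar.
Then Mateo's statement comes out true, contradicting Mateo being a liar.
So Ben is a truth-teller.
Consider Yusuf. Suppose Yusuf is a liar.
Then Yusuf's own statement would have to be false, but it can't be — contradiction.
So Yusuf is a truth-teller.
Consider Tariq. Suppose Tariq is a truth-teller.
Then Ben's statement comes out false, contradicting Ben being a truth-teller.
So Tariq is a liar.

Mateo: liar, Ben: truth-teller, Yusuf: truth-teller, Tariq: liar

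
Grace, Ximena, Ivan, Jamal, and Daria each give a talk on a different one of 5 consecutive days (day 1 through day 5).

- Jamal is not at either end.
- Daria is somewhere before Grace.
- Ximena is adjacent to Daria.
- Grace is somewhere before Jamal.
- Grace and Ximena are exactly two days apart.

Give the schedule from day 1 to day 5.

Ximena, Daria, Grace, Jamal, Ivan

From clue 1: Jamal is in {2,3,4}.
From clues 1–3: Grace is in {3,4,5}.
From clues 1–4: Grace → day 3, Jamal → day 4, Ivan → day 5.
From clues 1–5: Ximena → day 1, Daria → day 2.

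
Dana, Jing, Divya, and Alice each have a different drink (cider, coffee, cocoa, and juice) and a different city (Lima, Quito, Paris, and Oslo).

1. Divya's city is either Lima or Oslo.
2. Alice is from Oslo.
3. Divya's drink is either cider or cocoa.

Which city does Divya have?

Lima

Clue 1 rules out Paris and Quito for Divya's city.
With clues 1–2, Oslo is impossible for Divya's city.
That leaves Lima.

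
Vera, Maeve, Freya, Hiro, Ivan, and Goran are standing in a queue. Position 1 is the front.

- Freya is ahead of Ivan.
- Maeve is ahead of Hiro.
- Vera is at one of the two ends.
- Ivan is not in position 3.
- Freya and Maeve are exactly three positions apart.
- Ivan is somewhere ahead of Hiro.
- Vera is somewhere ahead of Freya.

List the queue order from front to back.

Vera, Freya, Goran, Ivan, Maeve, Hiro

From clue 1: Freya is in {1,2,3,4,5}.
From clues 1–2: Maeve is in {1,2,3,4,5}.
From clues 1–3: Vera is in {1,6}.
From clues 1–6: Goran → position 3.
From clues 1–7: Vera → position 1, Freya → position 2, Ivan → position 4, Maeve → position 5, Hiro → position 6.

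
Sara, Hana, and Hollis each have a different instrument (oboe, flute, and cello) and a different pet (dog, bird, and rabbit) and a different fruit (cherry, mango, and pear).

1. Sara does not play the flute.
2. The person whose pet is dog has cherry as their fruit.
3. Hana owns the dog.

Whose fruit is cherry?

Hana

With clues 1–3, Hollis and Sara are impossible for the one with fruit cherry.
That leaves Hana.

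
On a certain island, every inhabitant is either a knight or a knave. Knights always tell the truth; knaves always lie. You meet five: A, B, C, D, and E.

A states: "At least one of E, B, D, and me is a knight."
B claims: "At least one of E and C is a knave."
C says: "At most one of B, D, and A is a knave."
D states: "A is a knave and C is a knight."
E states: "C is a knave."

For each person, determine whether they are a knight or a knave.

Consider A. Suppose A is a knave.
Then no assignment of the remaining roles makes every statement match its speaker's type — contradiction.
So A is a knight.
With that fixed, D's statement is false, so D is a knave.
Consider B. Suppose B is a knave.
Then no assignment of the remaining roles makes every statement match its speaker's type — contradiction.
So B is a knight.
With that fixed, C's statement is true, so C is a knight.
With that fixed, E's statement is false, so E is a knave.

A: knight, B: knight, C: knight, D: knave, E: knave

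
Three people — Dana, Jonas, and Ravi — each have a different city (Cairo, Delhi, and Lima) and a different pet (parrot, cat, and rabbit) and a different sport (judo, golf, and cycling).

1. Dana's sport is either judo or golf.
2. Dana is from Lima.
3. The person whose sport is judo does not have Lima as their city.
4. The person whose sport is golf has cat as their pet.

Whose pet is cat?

Dana

With clues 1–4, Jonas and Ravi are impossible for the one with pet cat.
That leaves Dana.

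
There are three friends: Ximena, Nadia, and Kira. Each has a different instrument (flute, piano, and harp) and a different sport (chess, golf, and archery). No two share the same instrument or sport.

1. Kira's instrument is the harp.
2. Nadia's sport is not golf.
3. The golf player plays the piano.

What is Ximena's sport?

golf

With clues 1–3, archery and chess are impossible for Ximena's sport.
That leaves golf.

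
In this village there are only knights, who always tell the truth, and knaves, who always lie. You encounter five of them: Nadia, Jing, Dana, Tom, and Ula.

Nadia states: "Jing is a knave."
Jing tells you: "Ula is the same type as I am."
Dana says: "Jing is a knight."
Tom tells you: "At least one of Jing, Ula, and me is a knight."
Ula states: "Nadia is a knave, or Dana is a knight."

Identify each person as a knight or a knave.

Nadia: knave, Jing: knight, Dana: knight, Tom: knight, Ula: knight

Consider Nadia. Suppose Nadia is a knight.
Then no assignment of the remaining roles makes every statement match its speaker's type — contradiction.
So Nadia is a knave.
With that fixed, Ula's statement is true, so Ula is a knight.
With that fixed, Tom's statement is true, so Tom is a knight.
Consider Jing. Suppose Jing is a knave.
Then Nadia's statement comes out true, contradicting Nadia being a knave.
So Jing is a knight.
With that fixed, Dana's statement is true, so Dana is a knight.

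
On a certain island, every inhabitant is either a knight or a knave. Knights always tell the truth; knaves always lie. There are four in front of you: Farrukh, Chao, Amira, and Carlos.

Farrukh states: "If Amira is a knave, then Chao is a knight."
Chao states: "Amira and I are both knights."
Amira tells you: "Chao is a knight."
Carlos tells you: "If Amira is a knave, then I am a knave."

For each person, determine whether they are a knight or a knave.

Farrukh: knight, Chao: knight, Amira: knight, Carlos: knight

Consider Farrukh. Suppose Farrukh is a knave.
Then no assignment of the remaining roles makes every statement match its speaker's type — contradiction.
So Farrukh is a knight.
Consider Chao. Suppose Chao is a knave.
Then no assignment of the remaining roles makes every statement match its speaker's type — contradiction.
So Chao is a knight.
With that fixed, Amira's statement is true, so Amira is a knight.
With that fixed, Carlos's statement is true, so Carlos is a knight.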